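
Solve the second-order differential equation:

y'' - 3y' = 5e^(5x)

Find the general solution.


Characteristic roots of r² - 3r = 0 are 3, 0.
y_h = C₁e^(3x) + C₂.
Forcing exponent 5 is not a characteristic root; try y_p = Ae^(5x).
Substitute: A·(25 + (-3)·5 + (0)) = A·10 = 5, so A = 1/2.
General solution: y = C₁e^(3x) + C₂ + (1/2)e^(5x).


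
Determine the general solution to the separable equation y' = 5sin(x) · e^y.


Separate: e^(-y) dy = 5sin(x) dx.
Integrate: -e^(-y) = -5cos(x) + C₀.
Rearrange: e^(-y) = 5cos(x) + C.


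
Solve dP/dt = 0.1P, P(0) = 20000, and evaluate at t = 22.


The ODE dP/dt = 0.1P has solution P(t) = P(0)e^(0.1t).
Substitute P(0) = 20000 and t = 22: P(22) = 20000 e^(2.20) ≈ 180500.


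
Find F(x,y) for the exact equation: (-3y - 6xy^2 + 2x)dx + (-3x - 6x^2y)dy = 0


Check exactness: ∂M/∂y = -3 - 12xy and ∂N/∂x = -3 - 12xy; equal, so the equation is exact.
Integrate M with respect to x (treating y as constant): ∫M dx = -3xy - 3x^2y^2 + x^2 + h(y).
Differentiate w.r.t. y and set equal to N: all terms match, so h'(y) = 0 and h is a constant absorbed into C.
General solution: -3xy - 3x^2y^2 + x^2 = C.


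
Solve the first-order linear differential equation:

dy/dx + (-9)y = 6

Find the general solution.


P(x) = -9 ⇒ μ = e^(-9x).
(μ y)' = 6e^(-9x) ⇒ μ y = -(2/3)e^(-9x) + C.
Divide by μ: y = -2/3 + Ce^(9x).


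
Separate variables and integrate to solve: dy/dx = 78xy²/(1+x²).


Separate: dy/y² = 78x/(1+x²) dx.
Integrate LHS: ∫ dy/y² = -1/y.
Integrate RHS via u = 1+x²: 39ln(1+x²) + C.
Result: -1/y = 39ln(1+x²) + C.


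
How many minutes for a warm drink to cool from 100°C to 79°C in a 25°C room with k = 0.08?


From T(t) = T_a + (T₀ - T_a)e^(-kt), set T(t) = 79:
(79 - 25) / (100 - 25) = e^(-0.08t), so t = -ln(0.720)/0.08 ≈ 4.1 minutes.


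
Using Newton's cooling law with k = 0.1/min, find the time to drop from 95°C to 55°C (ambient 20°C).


From T(t) = T_a + (T₀ - T_a)e^(-kt), set T(t) = 55:
(55 - 20) / (95 - 20) = e^(-0.1t), so t = -ln(0.467)/0.1 ≈ 7.6 minutes.


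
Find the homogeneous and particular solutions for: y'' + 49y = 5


Homogeneous part: r² + 49 = 0 ⇒ r = ±7i, so y_h = C₁cos(7x) + C₂sin(7x).
Try constant y_p = A; plug in: 49A = 5 ⇒ A = 5/49.
General solution: y = C₁cos(7x) + C₂sin(7x) + 5/49.


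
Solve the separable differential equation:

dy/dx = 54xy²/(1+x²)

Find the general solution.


Separate: dy/y² = 54x/(1+x²) dx.
Integrate LHS: ∫ dy/y² = -1/y.
Integrate RHS via u = 1+x²: 27ln(1+x²) + C.
Result: -1/y = 27ln(1+x²) + C.


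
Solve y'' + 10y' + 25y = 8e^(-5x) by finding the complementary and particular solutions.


Characteristic polynomial (r + 5)² = 0; repeated root r = -5.
y_h = (C₁ + C₂x)e^(-5x). Forcing matches the repeated root (resonance), so try y_p = Ax² e^(-5x).
Substitute and solve for A: 2A = 8, so A = 4.
General solution: y = (C₁ + C₂x + 4x²)e^(-5x).


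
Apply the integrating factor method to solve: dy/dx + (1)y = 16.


P(x) = 1, Q(x) = 16; integrating factor μ = e^(x).
(μ y)' = 16e^(x) ⇒ μ y = 16e^(x) + C.
Divide by μ: y = 16 + Ce^(-x).


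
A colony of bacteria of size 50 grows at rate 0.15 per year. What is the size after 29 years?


The ODE dP/dt = 0.15P has solution P(t) = P(0)e^(0.15t).
Substitute P(0) = 50 and t = 29: P(29) = 50 e^(4.35) ≈ 3874.


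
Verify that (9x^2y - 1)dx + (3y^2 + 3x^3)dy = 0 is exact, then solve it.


Check exactness: ∂M/∂y = 9x^2 and ∂N/∂x = 9x^2; equal, so the equation is exact.
Integrate M with respect to x (treating y as constant): ∫M dx = 3x^3y - x + h(y).
Differentiate w.r.t. y and set equal to N: the x-dependent terms already match, leaving h'(y) = 3y^2. Integrate: h(y) = y^3.
So F(x,y) = y^3 + 3x^3y - x.
General solution: y^3 + 3x^3y - x = C.


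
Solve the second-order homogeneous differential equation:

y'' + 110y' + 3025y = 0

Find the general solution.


Characteristic equation: r² + 110r + 3025 = 0, i.e. (r + 55)² = 0.
Repeated root r = -55; include an x factor for the second linearly independent solution.
General solution: y = (C₁ + C₂x)e^(-55x).


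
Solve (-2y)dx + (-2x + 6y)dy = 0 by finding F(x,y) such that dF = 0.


Check exactness: ∂M/∂y = -2 and ∂N/∂x = -2; equal, so the equation is exact.
Integrate M with respect to x (treating y as constant): ∫M dx = -2xy + h(y).
Differentiate w.r.t. y and set equal to N: the x-dependent terms already match, leaving h'(y) = 6y. Integrate: h(y) = 3y^2.
So F(x,y) = -2xy + 3y^2.
General solution: -2xy + 3y^2 = C.


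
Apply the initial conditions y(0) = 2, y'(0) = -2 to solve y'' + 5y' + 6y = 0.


Characteristic roots of r² + 5r + 6 = 0 are -2, -3.
General solution y = c₁ e^(-2x) + c₂ e^(-3x).
Apply y(0) = 2: c₁ + c₂ = 2. Apply y'(0) = -2: -2 c₁ - 3 c₂ = -2.
Solve: c₁ = 4, c₂ = -2.
Particular solution: y = 4e^(-2x) - 2e^(-3x).


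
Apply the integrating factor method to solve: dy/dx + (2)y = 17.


P(x) = 2, Q(x) = 17; integrating factor μ = e^(2x).
(μ y)' = 17e^(2x) ⇒ μ y = (17/2)e^(2x) + C.
Divide by μ: y = 17/2 + Ce^(-2x).


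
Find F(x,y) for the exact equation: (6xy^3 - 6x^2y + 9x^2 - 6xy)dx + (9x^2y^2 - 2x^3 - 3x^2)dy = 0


Check exactness: ∂M/∂y = 18xy^2 - 6x^2 - 6x and ∂N/∂x = 18xy^2 - 6x^2 - 6x; equal, so the equation is exact.
Integrate M with respect to x (treating y as constant): ∫M dx = 3x^2y^3 - 2x^3y + 3x^3 - 3x^2y + h(y).
Differentiate w.r.t. y and set equal to N: all terms match, so h'(y) = 0 and h is a constant absorbed into C.
General solution: 3x^2y^3 - 2x^3y + 3x^3 - 3x^2y = C.


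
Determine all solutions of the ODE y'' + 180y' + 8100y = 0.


Characteristic equation: r² + 180r + 8100 = 0, i.e. (r + 90)² = 0.
Repeated root r = -90; include an x factor for the second linearly independent solution.
General solution: y = (C₁ + C₂x)e^(-90x).


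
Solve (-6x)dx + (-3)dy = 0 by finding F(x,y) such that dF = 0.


Check exactness: ∂M/∂y = 0 and ∂N/∂x = 0; equal, so the equation is exact.
Integrate M with respect to x (treating y as constant): ∫M dx = -3x^2 + h(y).
Differentiate w.r.t. y and set equal to N: the x-dependent terms already match, leaving h'(y) = -3. Integrate: h(y) = -3y.
So F(x,y) = -3x^2 - 3y.
General solution: -3x^2 - 3y = C.


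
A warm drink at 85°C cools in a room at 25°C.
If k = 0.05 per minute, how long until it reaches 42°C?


From T(t) = T_a + (T₀ - T_a)e^(-kt), set T(t) = 42:
(42 - 25) / (85 - 25) = e^(-0.05t), so t = -ln(0.283)/0.05 ≈ 25.2 minutes.


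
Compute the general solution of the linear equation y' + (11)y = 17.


P(x) = 11, Q(x) = 17; integrating factor μ = e^(11x).
(μ y)' = 17e^(11x) ⇒ μ y = (17/11)e^(11x) + C.
Divide by μ: y = 17/11 + Ce^(-11x).


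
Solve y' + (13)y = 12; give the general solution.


P(x) = 13, Q(x) = 12; integrating factor μ = e^(13x).
(μ y)' = 12e^(13x) ⇒ μ y = (12/13)e^(13x) + C.
Divide by μ: y = 12/13 + Ce^(-13x).


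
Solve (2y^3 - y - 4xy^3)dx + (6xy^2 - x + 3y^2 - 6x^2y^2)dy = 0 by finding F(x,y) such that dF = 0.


Check exactness: ∂M/∂y = 6y^2 - 1 - 12xy^2 and ∂N/∂x = 6y^2 - 1 - 12xy^2; equal, so the equation is exact.
Integrate M with respect to x (treating y as constant): ∫M dx = 2xy^3 - xy - 2x^2y^3 + h(y).
Differentiate w.r.t. y and set equal to N: the x-dependent terms already match, leaving h'(y) = 3y^2. Integrate: h(y) = y^3.
So F(x,y) = 2xy^3 - xy + y^3 - 2x^2y^3.
General solution: 2xy^3 - xy + y^3 - 2x^2y^3 = C.


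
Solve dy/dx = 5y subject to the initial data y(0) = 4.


General solution of y' = 5y is y = Ce^(5x).
Apply y(0) = 4: C = 4.
Particular solution: y = 4e^(5x).


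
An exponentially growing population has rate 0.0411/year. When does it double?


Exponential growth: P(t) = P₀ e^(0.0411t). Set P(t)/P₀ = 2: e^(0.0411t) = 2.
Solve: t = ln(2)/0.0411 ≈ 16.86 years.


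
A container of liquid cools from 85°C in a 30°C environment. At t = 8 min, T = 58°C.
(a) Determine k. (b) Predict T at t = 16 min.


Newton's law: T(t) = T_a + (T₀ - T_a)e^(-kt).
(a) Use T(8) = 58: (58 - 30)/(85 - 30) = e^(-k·8), so k = -ln(0.509)/8 ≈ 0.0844.
(b) Apply k to t = 16: T(16) = 30 + (55)e^(-1.350) ≈ 44.3°C.


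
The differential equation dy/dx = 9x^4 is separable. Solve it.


Integrate both sides with respect to x: y = ∫ 9x^4 dx = (9/5)x^5 + C.


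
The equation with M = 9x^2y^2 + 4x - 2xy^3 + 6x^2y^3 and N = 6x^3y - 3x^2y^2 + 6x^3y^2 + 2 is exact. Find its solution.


Check exactness: ∂M/∂y = 18x^2y - 6xy^2 + 18x^2y^2 and ∂N/∂x = 18x^2y - 6xy^2 + 18x^2y^2; equal, so the equation is exact.
Integrate M with respect to x (treating y as constant): ∫M dx = 3x^3y^2 + 2x^2 - x^2y^3 + 2x^3y^3 + h(y).
Differentiate w.r.t. y and set equal to N: the x-dependent terms already match, leaving h'(y) = 2. Integrate: h(y) = 2y.
So F(x,y) = 3x^3y^2 + 2x^2 - x^2y^3 + 2x^3y^3 + 2y.
General solution: 3x^3y^2 + 2x^2 - x^2y^3 + 2x^3y^3 + 2y = C.


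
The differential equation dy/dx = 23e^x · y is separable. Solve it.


Separate variables: dy/y = 23e^x dx.
Integrate: ln|y| = 23e^x + C₀.
Exponentiate: y = Ce^(23e^x).


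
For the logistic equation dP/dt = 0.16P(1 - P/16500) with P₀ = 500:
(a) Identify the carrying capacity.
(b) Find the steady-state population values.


Logistic ODE dP/dt = 0.16P(1 - P/16500) has equilibria where dP/dt = 0, i.e. P = 0 or P = 16500.
The coefficient (1 - P/K) = 0 when P = K, identifying K = 16500 as the carrying capacity.
(a) K = 16500; (b) equilibria P = 0 and P = 16500.


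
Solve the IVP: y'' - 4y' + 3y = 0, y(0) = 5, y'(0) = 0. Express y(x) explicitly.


Characteristic roots of r² - 4r + 3 = 0 are 3, 1.
General solution y = c₁ e^(3x) + c₂ e^(x).
Apply y(0) = 5: c₁ + c₂ = 5. Apply y'(0) = 0: 3 c₁ + 1 c₂ = 0.
Solve: c₁ = -5/2, c₂ = 15/2.
Particular solution: y = -(5/2)e^(3x) + (15/2)e^(x).


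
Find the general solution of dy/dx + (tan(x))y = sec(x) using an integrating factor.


P(x) = tan(x) ⇒ μ = e^(∫tan(x)dx) = sec(x).
(sec(x) y)' = sec²(x) ⇒ sec(x) y = tan(x) + C.
Multiply by cos(x): y = sin(x) + C·cos(x).


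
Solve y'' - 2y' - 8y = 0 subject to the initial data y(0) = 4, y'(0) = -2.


Characteristic roots of r² - 2r - 8 = 0 are -2, 4.
General solution y = c₁ e^(-2x) + c₂ e^(4x).
Apply y(0) = 4: c₁ + c₂ = 4. Apply y'(0) = -2: -2 c₁ + 4 c₂ = -2.
Solve: c₁ = 3, c₂ = 1.
Particular solution: y = 3e^(-2x) + e^(4x).


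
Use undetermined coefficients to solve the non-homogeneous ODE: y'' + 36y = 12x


Homogeneous: r² + 36 = 0 ⇒ r = ±6i, y_h = C₁cos(6x) + C₂sin(6x).
Polynomial forcing; try y_p = Ax + B. Then y_p'' + 36 y_p = 36(Ax + B) = 12x, so B = 0 and A = 1/3.
General solution: y = C₁cos(6x) + C₂sin(6x) + (1/3)x.


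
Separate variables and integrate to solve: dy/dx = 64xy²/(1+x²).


Separate: dy/y² = 64x/(1+x²) dx.
Integrate LHS: ∫ dy/y² = -1/y.
Integrate RHS via u = 1+x²: 32ln(1+x²) + C.
Result: -1/y = 32ln(1+x²) + C.


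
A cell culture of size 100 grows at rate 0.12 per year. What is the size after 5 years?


The ODE dP/dt = 0.12P has solution P(t) = P(0)e^(0.12t).
Substitute P(0) = 100 and t = 5: P(5) = 100 e^(0.60) ≈ 182.


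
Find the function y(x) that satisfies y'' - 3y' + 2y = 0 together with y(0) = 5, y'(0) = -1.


Characteristic roots of r² - 3r + 2 = 0 are 2, 1.
General solution y = c₁ e^(2x) + c₂ e^(x).
Apply y(0) = 5: c₁ + c₂ = 5. Apply y'(0) = -1: 2 c₁ + 1 c₂ = -1.
Solve: c₁ = -6, c₂ = 11.
Particular solution: y = -6e^(2x) + 11e^(x).


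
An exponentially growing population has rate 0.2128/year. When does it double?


Exponential growth: P(t) = P₀ e^(0.2128t). Set P(t)/P₀ = 2: e^(0.2128t) = 2.
Solve: t = ln(2)/0.2128 ≈ 3.26 years.


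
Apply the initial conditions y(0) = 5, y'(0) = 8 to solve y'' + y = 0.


Characteristic roots of r² + 1 = 0 are ±1i, so y = C₁cos(x) + C₂sin(x).
Apply y(0) = 5: C₁ = 5. Differentiate and apply y'(0) = 8: 1·C₂ = 8, so C₂ = 8.
Particular solution: y = 5cos(x) + 8sin(x).


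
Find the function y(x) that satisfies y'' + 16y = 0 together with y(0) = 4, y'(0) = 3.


Characteristic roots of r² + 16 = 0 are ±4i, so y = C₁cos(4x) + C₂sin(4x).
Apply y(0) = 4: C₁ = 4. Differentiate and apply y'(0) = 3: 4·C₂ = 3, so C₂ = 3/4.
Particular solution: y = 4cos(4x) + (3/4)sin(4x).


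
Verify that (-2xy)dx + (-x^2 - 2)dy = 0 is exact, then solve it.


Check exactness: ∂M/∂y = -2x and ∂N/∂x = -2x; equal, so the equation is exact.
Integrate M with respect to x (treating y as constant): ∫M dx = -x^2y + h(y).
Differentiate w.r.t. y and set equal to N: the x-dependent terms already match, leaving h'(y) = -2. Integrate: h(y) = -2y.
So F(x,y) = -x^2y - 2y.
General solution: -x^2y - 2y = C.


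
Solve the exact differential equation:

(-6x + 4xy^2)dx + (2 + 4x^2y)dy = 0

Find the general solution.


Check exactness: ∂M/∂y = 8xy and ∂N/∂x = 8xy; equal, so the equation is exact.
Integrate M with respect to x (treating y as constant): ∫M dx = -3x^2 + 2x^2y^2 + h(y).
Differentiate w.r.t. y and set equal to N: the x-dependent terms already match, leaving h'(y) = 2. Integrate: h(y) = 2y.
So F(x,y) = -3x^2 + 2y + 2x^2y^2.
General solution: -3x^2 + 2y + 2x^2y^2 = C.


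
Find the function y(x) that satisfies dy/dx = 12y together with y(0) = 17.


General solution of y' = 12y is y = Ce^(12x).
Apply y(0) = 17: C = 17.
Particular solution: y = 17e^(12x).


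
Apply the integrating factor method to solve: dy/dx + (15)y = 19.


P(x) = 15, Q(x) = 19; integrating factor μ = e^(15x).
(μ y)' = 19e^(15x) ⇒ μ y = (19/15)e^(15x) + C.
Divide by μ: y = 19/15 + Ce^(-15x).


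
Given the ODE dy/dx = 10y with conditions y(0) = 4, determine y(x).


General solution of y' = 10y is y = Ce^(10x).
Apply y(0) = 4: C = 4.
Particular solution: y = 4e^(10x).


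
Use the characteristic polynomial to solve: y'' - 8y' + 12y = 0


Characteristic equation: r² - 8r + 12 = 0.
Factor: (r - 6)(r - 2) = 0 ⇒ r = 6, 2 (distinct real).
General solution: y = C₁e^(6x) + C₂e^(2x).


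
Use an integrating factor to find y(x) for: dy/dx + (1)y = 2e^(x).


P(x) = 1 ⇒ μ = e^(x).
(μ y)' = 2e^(2x) ⇒ μ y = (2/2)e^(2x) + C.
Divide by μ: y = e^(x) + Ce^(-x).


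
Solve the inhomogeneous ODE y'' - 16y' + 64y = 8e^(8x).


Characteristic polynomial (r - 8)² = 0; repeated root r = 8.
y_h = (C₁ + C₂x)e^(8x). Forcing matches the repeated root (resonance), so try y_p = Ax² e^(8x).
Substitute and solve for A: 2A = 8, so A = 4.
General solution: y = (C₁ + C₂x + 4x²)e^(8x).


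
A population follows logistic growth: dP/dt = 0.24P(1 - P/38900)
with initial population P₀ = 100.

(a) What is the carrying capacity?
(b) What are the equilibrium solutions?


Logistic ODE dP/dt = 0.24P(1 - P/38900) has equilibria where dP/dt = 0, i.e. P = 0 or P = 38900.
The coefficient (1 - P/K) = 0 when P = K, identifying K = 38900 as the carrying capacity.
(a) K = 38900; (b) equilibria P = 0 and P = 38900.


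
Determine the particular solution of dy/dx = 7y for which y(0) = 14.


General solution of y' = 7y is y = Ce^(7x).
Apply y(0) = 14: C = 14.
Particular solution: y = 14e^(7x).


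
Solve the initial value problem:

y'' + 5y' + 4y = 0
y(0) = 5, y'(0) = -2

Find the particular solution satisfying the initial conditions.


Characteristic roots of r² + 5r + 4 = 0 are -1, -4.
General solution y = c₁ e^(-x) + c₂ e^(-4x).
Apply y(0) = 5: c₁ + c₂ = 5. Apply y'(0) = -2: -1 c₁ - 4 c₂ = -2.
Solve: c₁ = 6, c₂ = -1.
Particular solution: y = 6e^(-x) - e^(-4x).


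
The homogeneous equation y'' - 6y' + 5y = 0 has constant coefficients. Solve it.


Characteristic equation: r² - 6r + 5 = 0.
Factor: (r - 5)(r - 1) = 0 ⇒ r = 5, 1 (distinct real).
General solution: y = C₁e^(5x) + C₂e^(x).


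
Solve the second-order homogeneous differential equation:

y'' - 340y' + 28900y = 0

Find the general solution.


Characteristic equation: r² - 340r + 28900 = 0, i.e. (r - 170)² = 0.
Repeated root r = 170; include an x factor for the second linearly independent solution.
General solution: y = (C₁ + C₂x)e^(170x).


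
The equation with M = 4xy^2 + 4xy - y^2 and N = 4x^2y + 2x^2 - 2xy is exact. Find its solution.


Check exactness: ∂M/∂y = 8xy + 4x - 2y and ∂N/∂x = 8xy + 4x - 2y; equal, so the equation is exact.
Integrate M with respect to x (treating y as constant): ∫M dx = 2x^2y^2 + 2x^2y - xy^2 + h(y).
Differentiate w.r.t. y and set equal to N: all terms match, so h'(y) = 0 and h is a constant absorbed into C.
General solution: 2x^2y^2 + 2x^2y - xy^2 = C.


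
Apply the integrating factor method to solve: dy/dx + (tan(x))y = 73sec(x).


P(x) = tan(x) ⇒ μ = e^(∫tan(x)dx) = sec(x).
(sec(x) y)' = 73sec²(x) ⇒ sec(x) y = 73tan(x) + C.
Multiply by cos(x): y = 73sin(x) + C·cos(x).


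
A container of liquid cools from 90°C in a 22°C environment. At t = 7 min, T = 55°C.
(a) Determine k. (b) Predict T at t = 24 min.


Newton's law: T(t) = T_a + (T₀ - T_a)e^(-kt).
(a) Use T(7) = 55: (55 - 22)/(90 - 22) = e^(-k·7), so k = -ln(0.485)/7 ≈ 0.1033.
(b) Apply k to t = 24: T(24) = 22 + (68)e^(-2.479) ≈ 27.7°C.


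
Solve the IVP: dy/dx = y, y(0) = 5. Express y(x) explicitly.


General solution of y' = y is y = Ce^(x).
Apply y(0) = 5: C = 5.
Particular solution: y = 5e^(x).


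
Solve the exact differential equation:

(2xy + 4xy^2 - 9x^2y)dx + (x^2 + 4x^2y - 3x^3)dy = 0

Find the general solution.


Check exactness: ∂M/∂y = 2x + 8xy - 9x^2 and ∂N/∂x = 2x + 8xy - 9x^2; equal, so the equation is exact.
Integrate M with respect to x (treating y as constant): ∫M dx = x^2y + 2x^2y^2 - 3x^3y + h(y).
Differentiate w.r.t. y and set equal to N: all terms match, so h'(y) = 0 and h is a constant absorbed into C.
General solution: x^2y + 2x^2y^2 - 3x^3y = C.


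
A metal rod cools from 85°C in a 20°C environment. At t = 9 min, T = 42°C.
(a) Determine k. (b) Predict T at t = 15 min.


Newton's law: T(t) = T_a + (T₀ - T_a)e^(-kt).
(a) Use T(9) = 42: (42 - 20)/(85 - 20) = e^(-k·9), so k = -ln(0.338)/9 ≈ 0.1204.
(b) Apply k to t = 15: T(15) = 20 + (65)e^(-1.806) ≈ 30.7°C.


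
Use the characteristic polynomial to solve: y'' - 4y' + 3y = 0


Characteristic equation: r² - 4r + 3 = 0.
Factor: (r - 1)(r - 3) = 0 ⇒ r = 1, 3 (distinct real).
General solution: y = C₁e^(x) + C₂e^(3x).


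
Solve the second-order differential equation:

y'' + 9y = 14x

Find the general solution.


Homogeneous: r² + 9 = 0 ⇒ r = ±3i, y_h = C₁cos(3x) + C₂sin(3x).
Polynomial forcing; try y_p = Ax + B. Then y_p'' + 9 y_p = 9(Ax + B) = 14x, so B = 0 and A = 14/9.
General solution: y = C₁cos(3x) + C₂sin(3x) + (14/9)x.


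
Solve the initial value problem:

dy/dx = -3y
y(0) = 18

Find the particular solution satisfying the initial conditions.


General solution of y' = -3y is y = Ce^(-3x).
Apply y(0) = 18: C = 18.
Particular solution: y = 18e^(-3x).


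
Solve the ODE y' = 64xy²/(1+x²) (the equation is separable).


Separate: dy/y² = 64x/(1+x²) dx.
Integrate LHS: ∫ dy/y² = -1/y.
Integrate RHS via u = 1+x²: 32ln(1+x²) + C.
Result: -1/y = 32ln(1+x²) + C.


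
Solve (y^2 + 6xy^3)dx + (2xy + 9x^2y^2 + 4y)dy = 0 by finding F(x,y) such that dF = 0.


Check exactness: ∂M/∂y = 2y + 18xy^2 and ∂N/∂x = 2y + 18xy^2; equal, so the equation is exact.
Integrate M with respect to x (treating y as constant): ∫M dx = xy^2 + 3x^2y^3 + h(y).
Differentiate w.r.t. y and set equal to N: the x-dependent terms already match, leaving h'(y) = 4y. Integrate: h(y) = 2y^2.
So F(x,y) = xy^2 + 3x^2y^3 + 2y^2.
General solution: xy^2 + 3x^2y^3 + 2y^2 = C.


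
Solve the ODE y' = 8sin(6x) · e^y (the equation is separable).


Separate: e^(-y) dy = 8sin(6x) dx.
Integrate: -e^(-y) = -(4/3)cos(6x) + C₀.
Rearrange: e^(-y) = (4/3)cos(6x) + C.


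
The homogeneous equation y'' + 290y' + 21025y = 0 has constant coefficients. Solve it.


Characteristic equation: r² + 290r + 21025 = 0, i.e. (r + 145)² = 0.
Repeated root r = -145; include an x factor for the second linearly independent solution.
General solution: y = (C₁ + C₂x)e^(-145x).


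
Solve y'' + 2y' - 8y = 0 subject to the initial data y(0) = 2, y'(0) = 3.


Characteristic roots of r² + 2r - 8 = 0 are 2, -4.
General solution y = c₁ e^(2x) + c₂ e^(-4x).
Apply y(0) = 2: c₁ + c₂ = 2. Apply y'(0) = 3: 2 c₁ - 4 c₂ = 3.
Solve: c₁ = 11/6, c₂ = 1/6.
Particular solution: y = (11/6)e^(2x) + (1/6)e^(-4x).


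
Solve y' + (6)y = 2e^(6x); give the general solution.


P(x) = 6 ⇒ μ = e^(6x).
(μ y)' = 2e^(12x) ⇒ μ y = (2/12)e^(12x) + C.
Divide by μ: y = (1/6)e^(6x) + Ce^(-6x).


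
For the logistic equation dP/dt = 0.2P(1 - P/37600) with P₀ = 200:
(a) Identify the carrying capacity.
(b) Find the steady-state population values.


Logistic ODE dP/dt = 0.2P(1 - P/37600) has equilibria where dP/dt = 0, i.e. P = 0 or P = 37600.
The coefficient (1 - P/K) = 0 when P = K, identifying K = 37600 as the carrying capacity.
(a) K = 37600; (b) equilibria P = 0 and P = 37600.


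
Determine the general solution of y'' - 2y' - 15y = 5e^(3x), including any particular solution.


Characteristic roots of r² - 2r - 15 = 0 are -3, 5.
y_h = C₁e^(-3x) + C₂e^(5x).
Forcing exponent 3 is not a characteristic root; try y_p = Ae^(3x).
Substitute: A·(9 + (-2)·3 + (-15)) = A·-12 = 5, so A = -5/12.
General solution: y = C₁e^(-3x) + C₂e^(5x) - (5/12)e^(3x).


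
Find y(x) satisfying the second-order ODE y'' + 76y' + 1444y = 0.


Characteristic equation: r² + 76r + 1444 = 0, i.e. (r + 38)² = 0.
Repeated root r = -38; include an x factor for the second linearly independent solution.
General solution: y = (C₁ + C₂x)e^(-38x).


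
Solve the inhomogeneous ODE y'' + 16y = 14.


Homogeneous part: r² + 16 = 0 ⇒ r = ±4i, so y_h = C₁cos(4x) + C₂sin(4x).
Try constant y_p = A; plug in: 16A = 14 ⇒ A = 7/8.
General solution: y = C₁cos(4x) + C₂sin(4x) + 7/8.


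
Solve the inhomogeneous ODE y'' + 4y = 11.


Homogeneous part: r² + 4 = 0 ⇒ r = ±2i, so y_h = C₁cos(2x) + C₂sin(2x).
Try constant y_p = A; plug in: 4A = 11 ⇒ A = 11/4.
General solution: y = C₁cos(2x) + C₂sin(2x) + 11/4.


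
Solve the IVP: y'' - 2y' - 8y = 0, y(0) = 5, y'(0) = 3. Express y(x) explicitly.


Characteristic roots of r² - 2r - 8 = 0 are -2, 4.
General solution y = c₁ e^(-2x) + c₂ e^(4x).
Apply y(0) = 5: c₁ + c₂ = 5. Apply y'(0) = 3: -2 c₁ + 4 c₂ = 3.
Solve: c₁ = 17/6, c₂ = 13/6.
Particular solution: y = (17/6)e^(-2x) + (13/6)e^(4x).


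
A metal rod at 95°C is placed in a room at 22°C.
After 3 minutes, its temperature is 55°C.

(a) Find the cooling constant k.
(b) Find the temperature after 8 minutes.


Newton's law: T(t) = T_a + (T₀ - T_a)e^(-kt).
(a) Use T(3) = 55: (55 - 22)/(95 - 22) = e^(-k·3), so k = -ln(0.452)/3 ≈ 0.2647.
(b) Apply k to t = 8: T(8) = 22 + (73)e^(-2.117) ≈ 30.8°C.


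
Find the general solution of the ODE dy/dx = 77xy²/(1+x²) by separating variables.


Separate: dy/y² = 77x/(1+x²) dx.
Integrate LHS: ∫ dy/y² = -1/y.
Integrate RHS via u = 1+x²: (77/2)ln(1+x²) + C.
Result: -1/y = (77/2)ln(1+x²) + C.


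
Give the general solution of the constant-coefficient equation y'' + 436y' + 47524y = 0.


Characteristic equation: r² + 436r + 47524 = 0, i.e. (r + 218)² = 0.
Repeated root r = -218; include an x factor for the second linearly independent solution.
General solution: y = (C₁ + C₂x)e^(-218x).


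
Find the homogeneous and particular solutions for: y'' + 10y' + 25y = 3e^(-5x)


Characteristic polynomial (r + 5)² = 0; repeated root r = -5.
y_h = (C₁ + C₂x)e^(-5x). Forcing matches the repeated root (resonance), so try y_p = Ax² e^(-5x).
Substitute and solve for A: 2A = 3, so A = 3/2.
General solution: y = (C₁ + C₂x + (3/2)x²)e^(-5x).


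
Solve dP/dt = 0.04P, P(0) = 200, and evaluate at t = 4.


The ODE dP/dt = 0.04P has solution P(t) = P(0)e^(0.04t).
Substitute P(0) = 200 and t = 4: P(4) = 200 e^(0.16) ≈ 235.


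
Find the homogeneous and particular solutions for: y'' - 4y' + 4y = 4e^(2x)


Characteristic polynomial (r - 2)² = 0; repeated root r = 2.
y_h = (C₁ + C₂x)e^(2x). Forcing matches the repeated root (resonance), so try y_p = Ax² e^(2x).
Substitute and solve for A: 2A = 4, so A = 2.
General solution: y = (C₁ + C₂x + 2x²)e^(2x).


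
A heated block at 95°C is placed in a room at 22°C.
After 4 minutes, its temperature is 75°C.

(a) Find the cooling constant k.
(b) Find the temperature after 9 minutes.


Newton's law: T(t) = T_a + (T₀ - T_a)e^(-kt).
(a) Use T(4) = 75: (75 - 22)/(95 - 22) = e^(-k·4), so k = -ln(0.726)/4 ≈ 0.0800.
(b) Apply k to t = 9: T(9) = 22 + (73)e^(-0.720) ≈ 57.5°C.


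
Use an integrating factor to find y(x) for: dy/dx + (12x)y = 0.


P(x) = 12x ⇒ μ = e^(6x²).
Q(x) = 0 so μ y is constant: y = Ce^(-6x²).


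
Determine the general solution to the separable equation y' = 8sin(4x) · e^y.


Separate: e^(-y) dy = 8sin(4x) dx.
Integrate: -e^(-y) = -2cos(4x) + C₀.
Rearrange: e^(-y) = 2cos(4x) + C.


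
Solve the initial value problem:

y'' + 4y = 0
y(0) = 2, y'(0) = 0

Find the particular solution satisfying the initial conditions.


Characteristic roots of r² + 4 = 0 are ±2i, so y = C₁cos(2x) + C₂sin(2x).
Apply y(0) = 2: C₁ = 2. Differentiate and apply y'(0) = 0: 2·C₂ = 0, so C₂ = 0.
Particular solution: y = 2cos(2x).


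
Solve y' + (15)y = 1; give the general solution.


P(x) = 15, Q(x) = 1; integrating factor μ = e^(15x).
(μ y)' = e^(15x) ⇒ μ y = (1/15)e^(15x) + C.
Divide by μ: y = 1/15 + Ce^(-15x).


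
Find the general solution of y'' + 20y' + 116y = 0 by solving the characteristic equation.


Characteristic equation: r² + 20r + 116 = 0.
Discriminant is negative; roots r = -10 ± 4i (complex conjugate pair).
General solution uses e^(α x)(C₁ cos(β x) + C₂ sin(β x)): y = e^(-10x)(C₁cos(4x) + C₂sin(4x)).


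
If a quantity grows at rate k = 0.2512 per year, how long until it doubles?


Exponential growth: P(t) = P₀ e^(0.2512t). Set P(t)/P₀ = 2: e^(0.2512t) = 2.
Solve: t = ln(2)/0.2512 ≈ 2.76 years.


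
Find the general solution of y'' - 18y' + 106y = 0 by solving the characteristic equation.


Characteristic equation: r² - 18r + 106 = 0.
Discriminant is negative; roots r = 9 ± 5i (complex conjugate pair).
General solution uses e^(α x)(C₁ cos(β x) + C₂ sin(β x)): y = e^(9x)(C₁cos(5x) + C₂sin(5x)).


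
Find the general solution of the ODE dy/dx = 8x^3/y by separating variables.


Separate variables: y dy = 8x^3 dx.
Integrate both sides: y²/2 = 2x^4 + C₀.
Multiply by 2: y² = 4x^4 + C.


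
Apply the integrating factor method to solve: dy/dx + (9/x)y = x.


P(x) = 9/x ⇒ μ = x^9.
(x^9 y)' = x^9·x^1 = x^10.
Integrate: x^9 y = x^11/(11) + C.
Solve for y: y = (1/11)x^2 + C/x^9.


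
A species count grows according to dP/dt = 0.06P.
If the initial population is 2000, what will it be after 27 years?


The ODE dP/dt = 0.06P has solution P(t) = P(0)e^(0.06t).
Substitute P(0) = 2000 and t = 27: P(27) = 2000 e^(1.62) ≈ 10106.


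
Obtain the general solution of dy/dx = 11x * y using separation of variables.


Separate variables: dy/y = 11x dx.
Integrate: ln|y| = (11/2)x^2 + C₀.
Exponentiate: y = Ce^((11/2)x^2).


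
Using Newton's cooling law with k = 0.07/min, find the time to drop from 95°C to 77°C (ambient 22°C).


From T(t) = T_a + (T₀ - T_a)e^(-kt), set T(t) = 77:
(77 - 22) / (95 - 22) = e^(-0.07t), so t = -ln(0.753)/0.07 ≈ 4.0 minutes.


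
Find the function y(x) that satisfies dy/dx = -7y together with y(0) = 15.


General solution of y' = -7y is y = Ce^(-7x).
Apply y(0) = 15: C = 15.
Particular solution: y = 15e^(-7x).


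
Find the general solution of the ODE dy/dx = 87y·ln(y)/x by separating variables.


Separate: dy/[y ln(y)] = 87 dx/x.
Substitute u = ln(y): du/u = 87 dx/x.
Integrate: ln|ln(y)| = 87ln|x| + C₀, hence ln(y) = C·x^87.


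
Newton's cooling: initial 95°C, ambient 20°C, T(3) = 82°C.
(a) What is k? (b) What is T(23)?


Newton's law: T(t) = T_a + (T₀ - T_a)e^(-kt).
(a) Use T(3) = 82: (82 - 20)/(95 - 20) = e^(-k·3), so k = -ln(0.827)/3 ≈ 0.0635.
(b) Apply k to t = 23: T(23) = 20 + (75)e^(-1.459) ≈ 37.4°C.


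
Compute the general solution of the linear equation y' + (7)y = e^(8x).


P(x) = 7 ⇒ μ = e^(7x).
(μ y)' = e^(15x) ⇒ μ y = e^(15x)/15 + C.
Divide by μ: y = (1/15)e^(8x) + Ce^(-7x).


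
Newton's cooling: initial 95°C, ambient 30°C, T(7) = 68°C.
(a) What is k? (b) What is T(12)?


Newton's law: T(t) = T_a + (T₀ - T_a)e^(-kt).
(a) Use T(7) = 68: (68 - 30)/(95 - 30) = e^(-k·7), so k = -ln(0.585)/7 ≈ 0.0767.
(b) Apply k to t = 12: T(12) = 30 + (65)e^(-0.920) ≈ 55.9°C.


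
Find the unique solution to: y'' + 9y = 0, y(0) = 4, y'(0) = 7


Characteristic roots of r² + 9 = 0 are ±3i, so y = C₁cos(3x) + C₂sin(3x).
Apply y(0) = 4: C₁ = 4. Differentiate and apply y'(0) = 7: 3·C₂ = 7, so C₂ = 7/3.
Particular solution: y = 4cos(3x) + (7/3)sin(3x).


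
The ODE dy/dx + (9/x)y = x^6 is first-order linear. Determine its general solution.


P(x) = 9/x ⇒ μ = x^9.
(x^9 y)' = x^15 ⇒ x^9 y = x^16/(16) + C.
Solve for y: y = (1/16)x^7 + C/x^9.


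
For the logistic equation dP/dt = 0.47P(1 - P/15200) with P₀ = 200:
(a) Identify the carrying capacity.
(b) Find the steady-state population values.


Logistic ODE dP/dt = 0.47P(1 - P/15200) has equilibria where dP/dt = 0, i.e. P = 0 or P = 15200.
The coefficient (1 - P/K) = 0 when P = K, identifying K = 15200 as the carrying capacity.
(a) K = 15200; (b) equilibria P = 0 and P = 15200.


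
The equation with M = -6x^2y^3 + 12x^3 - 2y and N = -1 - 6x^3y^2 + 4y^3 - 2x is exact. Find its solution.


Check exactness: ∂M/∂y = -18x^2y^2 - 2 and ∂N/∂x = -18x^2y^2 - 2; equal, so the equation is exact.
Integrate M with respect to x (treating y as constant): ∫M dx = -2x^3y^3 + 3x^4 - 2xy + h(y).
Differentiate w.r.t. y and set equal to N: the x-dependent terms already match, leaving h'(y) = -1 + 4y^3. Integrate: h(y) = -y + y^4.
So F(x,y) = -y - 2x^3y^3 + y^4 + 3x^4 - 2xy.
General solution: -y - 2x^3y^3 + y^4 + 3x^4 - 2xy = C.


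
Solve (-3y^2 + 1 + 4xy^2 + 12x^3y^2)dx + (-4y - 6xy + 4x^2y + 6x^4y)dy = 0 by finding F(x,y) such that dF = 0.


Check exactness: ∂M/∂y = -6y + 8xy + 24x^3y and ∂N/∂x = -6y + 8xy + 24x^3y; equal, so the equation is exact.
Integrate M with respect to x (treating y as constant): ∫M dx = -3xy^2 + x + 2x^2y^2 + 3x^4y^2 + h(y).
Differentiate w.r.t. y and set equal to N: the x-dependent terms already match, leaving h'(y) = -4y. Integrate: h(y) = -2y^2.
So F(x,y) = -2y^2 - 3xy^2 + x + 2x^2y^2 + 3x^4y^2.
General solution: -2y^2 - 3xy^2 + x + 2x^2y^2 + 3x^4y^2 = C.


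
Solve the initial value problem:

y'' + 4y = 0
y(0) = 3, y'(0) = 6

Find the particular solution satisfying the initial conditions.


Characteristic roots of r² + 4 = 0 are ±2i, so y = C₁cos(2x) + C₂sin(2x).
Apply y(0) = 3: C₁ = 3. Differentiate and apply y'(0) = 6: 2·C₂ = 6, so C₂ = 3.
Particular solution: y = 3cos(2x) + 3sin(2x).


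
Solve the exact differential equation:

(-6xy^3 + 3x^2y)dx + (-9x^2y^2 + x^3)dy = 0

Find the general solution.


Check exactness: ∂M/∂y = -18xy^2 + 3x^2 and ∂N/∂x = -18xy^2 + 3x^2; equal, so the equation is exact.
Integrate M with respect to x (treating y as constant): ∫M dx = -3x^2y^3 + x^3y + h(y).
Differentiate w.r.t. y and set equal to N: all terms match, so h'(y) = 0 and h is a constant absorbed into C.
General solution: -3x^2y^3 + x^3y = C.


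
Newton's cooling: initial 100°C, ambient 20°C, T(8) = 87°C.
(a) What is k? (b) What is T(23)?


Newton's law: T(t) = T_a + (T₀ - T_a)e^(-kt).
(a) Use T(8) = 87: (87 - 20)/(100 - 20) = e^(-k·8), so k = -ln(0.838)/8 ≈ 0.0222.
(b) Apply k to t = 23: T(23) = 20 + (80)e^(-0.510) ≈ 68.0°C.


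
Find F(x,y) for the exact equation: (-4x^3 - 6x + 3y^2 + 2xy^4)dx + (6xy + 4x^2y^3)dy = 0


Check exactness: ∂M/∂y = 6y + 8xy^3 and ∂N/∂x = 6y + 8xy^3; equal, so the equation is exact.
Integrate M with respect to x (treating y as constant): ∫M dx = -x^4 - 3x^2 + 3xy^2 + x^2y^4 + h(y).
Differentiate w.r.t. y and set equal to N: all terms match, so h'(y) = 0 and h is a constant absorbed into C.
General solution: -x^4 - 3x^2 + 3xy^2 + x^2y^4 = C.


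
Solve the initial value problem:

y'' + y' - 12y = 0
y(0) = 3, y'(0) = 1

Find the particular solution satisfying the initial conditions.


Characteristic roots of r² + r - 12 = 0 are 3, -4.
General solution y = c₁ e^(3x) + c₂ e^(-4x).
Apply y(0) = 3: c₁ + c₂ = 3. Apply y'(0) = 1: 3 c₁ - 4 c₂ = 1.
Solve: c₁ = 13/7, c₂ = 8/7.
Particular solution: y = (13/7)e^(3x) + (8/7)e^(-4x).


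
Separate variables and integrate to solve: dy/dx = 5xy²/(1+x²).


Separate: dy/y² = 5x/(1+x²) dx.
Integrate LHS: ∫ dy/y² = -1/y.
Integrate RHS via u = 1+x²: (5/2)ln(1+x²) + C.
Result: -1/y = (5/2)ln(1+x²) + C.


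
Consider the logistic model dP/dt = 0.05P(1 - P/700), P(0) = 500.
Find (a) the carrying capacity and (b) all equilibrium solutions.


Logistic ODE dP/dt = 0.05P(1 - P/700) has equilibria where dP/dt = 0, i.e. P = 0 or P = 700.
The coefficient (1 - P/K) = 0 when P = K, identifying K = 700 as the carrying capacity.
(a) K = 700; (b) equilibria P = 0 and P = 700.


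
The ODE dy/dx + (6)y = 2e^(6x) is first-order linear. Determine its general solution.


P(x) = 6 ⇒ μ = e^(6x).
(μ y)' = 2e^(12x) ⇒ μ y = (2/12)e^(12x) + C.
Divide by μ: y = (1/6)e^(6x) + Ce^(-6x).


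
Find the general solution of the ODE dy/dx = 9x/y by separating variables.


Separate variables: y dy = 9x dx.
Integrate both sides: y²/2 = (9/2)x^2 + C₀.
Multiply by 2: y² = 9x^2 + C.


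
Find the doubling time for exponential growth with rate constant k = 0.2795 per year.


Exponential growth: P(t) = P₀ e^(0.2795t). Set P(t)/P₀ = 2: e^(0.2795t) = 2.
Solve: t = ln(2)/0.2795 ≈ 2.48 years.


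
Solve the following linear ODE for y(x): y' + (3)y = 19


P(x) = 3, Q(x) = 19; integrating factor μ = e^(3x).
(μ y)' = 19e^(3x) ⇒ μ y = (19/3)e^(3x) + C.
Divide by μ: y = 19/3 + Ce^(-3x).


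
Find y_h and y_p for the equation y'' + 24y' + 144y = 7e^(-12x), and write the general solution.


Characteristic polynomial (r + 12)² = 0; repeated root r = -12.
y_h = (C₁ + C₂x)e^(-12x). Forcing matches the repeated root (resonance), so try y_p = Ax² e^(-12x).
Substitute and solve for A: 2A = 7, so A = 7/2.
General solution: y = (C₁ + C₂x + (7/2)x²)e^(-12x).


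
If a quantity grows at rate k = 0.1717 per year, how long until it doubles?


Exponential growth: P(t) = P₀ e^(0.1717t). Set P(t)/P₀ = 2: e^(0.1717t) = 2.
Solve: t = ln(2)/0.1717 ≈ 4.04 years.


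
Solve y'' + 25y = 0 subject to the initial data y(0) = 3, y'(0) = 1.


Characteristic roots of r² + 25 = 0 are ±5i, so y = C₁cos(5x) + C₂sin(5x).
Apply y(0) = 3: C₁ = 3. Differentiate and apply y'(0) = 1: 5·C₂ = 1, so C₂ = 1/5.
Particular solution: y = 3cos(5x) + (1/5)sin(5x).


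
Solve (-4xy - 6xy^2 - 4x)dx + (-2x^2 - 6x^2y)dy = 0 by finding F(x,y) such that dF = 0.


Check exactness: ∂M/∂y = -4x - 12xy and ∂N/∂x = -4x - 12xy; equal, so the equation is exact.
Integrate M with respect to x (treating y as constant): ∫M dx = -2x^2y - 3x^2y^2 - 2x^2 + h(y).
Differentiate w.r.t. y and set equal to N: all terms match, so h'(y) = 0 and h is a constant absorbed into C.
General solution: -2x^2y - 3x^2y^2 - 2x^2 = C.


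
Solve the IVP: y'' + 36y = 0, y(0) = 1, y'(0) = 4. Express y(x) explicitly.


Characteristic roots of r² + 36 = 0 are ±6i, so y = C₁cos(6x) + C₂sin(6x).
Apply y(0) = 1: C₁ = 1. Differentiate and apply y'(0) = 4: 6·C₂ = 4, so C₂ = 2/3.
Particular solution: y = cos(6x) + (2/3)sin(6x).


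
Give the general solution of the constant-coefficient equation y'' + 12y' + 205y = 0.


Characteristic equation: r² + 12r + 205 = 0.
Discriminant is negative; roots r = -6 ± 13i (complex conjugate pair).
General solution uses e^(α x)(C₁ cos(β x) + C₂ sin(β x)): y = e^(-6x)(C₁cos(13x) + C₂sin(13x)).


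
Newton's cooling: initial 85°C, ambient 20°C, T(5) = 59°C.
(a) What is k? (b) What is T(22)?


Newton's law: T(t) = T_a + (T₀ - T_a)e^(-kt).
(a) Use T(5) = 59: (59 - 20)/(85 - 20) = e^(-k·5), so k = -ln(0.600)/5 ≈ 0.1022.
(b) Apply k to t = 22: T(22) = 20 + (65)e^(-2.248) ≈ 26.9°C.


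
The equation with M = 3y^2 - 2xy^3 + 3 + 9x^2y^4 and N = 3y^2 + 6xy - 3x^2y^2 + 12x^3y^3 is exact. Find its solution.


Check exactness: ∂M/∂y = 6y - 6xy^2 + 36x^2y^3 and ∂N/∂x = 6y - 6xy^2 + 36x^2y^3; equal, so the equation is exact.
Integrate M with respect to x (treating y as constant): ∫M dx = 3xy^2 - x^2y^3 + 3x + 3x^3y^4 + h(y).
Differentiate w.r.t. y and set equal to N: the x-dependent terms already match, leaving h'(y) = 3y^2. Integrate: h(y) = y^3.
So F(x,y) = y^3 + 3xy^2 - x^2y^3 + 3x + 3x^3y^4.
General solution: y^3 + 3xy^2 - x^2y^3 + 3x + 3x^3y^4 = C.


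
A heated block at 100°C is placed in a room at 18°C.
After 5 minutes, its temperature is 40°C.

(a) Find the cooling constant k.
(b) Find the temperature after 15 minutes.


Newton's law: T(t) = T_a + (T₀ - T_a)e^(-kt).
(a) Use T(5) = 40: (40 - 18)/(100 - 18) = e^(-k·5), so k = -ln(0.268)/5 ≈ 0.2631.
(b) Apply k to t = 15: T(15) = 18 + (82)e^(-3.947) ≈ 19.6°C.


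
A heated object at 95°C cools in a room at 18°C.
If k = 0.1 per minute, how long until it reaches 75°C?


From T(t) = T_a + (T₀ - T_a)e^(-kt), set T(t) = 75:
(75 - 18) / (95 - 18) = e^(-0.1t), so t = -ln(0.740)/0.1 ≈ 3.0 minutes.


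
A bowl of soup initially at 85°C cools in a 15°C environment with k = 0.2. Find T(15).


Newton's law: dT/dt = -k(T - T_a) has solution T(t) = T_a + (T₀ - T_a)e^(-kt).
Plug in T_a = 15, T₀ = 85, k = 0.2, t = 15: T(15) = 15 + (70)e^(-3.00) ≈ 18.5°C.


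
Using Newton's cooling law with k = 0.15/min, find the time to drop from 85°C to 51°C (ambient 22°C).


From T(t) = T_a + (T₀ - T_a)e^(-kt), set T(t) = 51:
(51 - 22) / (85 - 22) = e^(-0.15t), so t = -ln(0.460)/0.15 ≈ 5.2 minutes.


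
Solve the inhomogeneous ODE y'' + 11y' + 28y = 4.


Characteristic roots of r² + 11r + 28 = 0 are -7, -4.
y_h = C₁e^(-7x) + C₂e^(-4x).
Constant forcing; try y_p = A. Then 28A = 4 ⇒ A = 1/7.
General solution: y = C₁e^(-7x) + C₂e^(-4x) + 1/7.


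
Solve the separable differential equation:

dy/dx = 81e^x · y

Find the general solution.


Separate variables: dy/y = 81e^x dx.
Integrate: ln|y| = 81e^x + C₀.
Exponentiate: y = Ce^(81e^x).


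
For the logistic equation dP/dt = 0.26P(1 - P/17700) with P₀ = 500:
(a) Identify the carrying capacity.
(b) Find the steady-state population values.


Logistic ODE dP/dt = 0.26P(1 - P/17700) has equilibria where dP/dt = 0, i.e. P = 0 or P = 17700.
The coefficient (1 - P/K) = 0 when P = K, identifying K = 17700 as the carrying capacity.
(a) K = 17700; (b) equilibria P = 0 and P = 17700.


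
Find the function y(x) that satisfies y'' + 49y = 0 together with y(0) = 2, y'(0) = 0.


Characteristic roots of r² + 49 = 0 are ±7i, so y = C₁cos(7x) + C₂sin(7x).
Apply y(0) = 2: C₁ = 2. Differentiate and apply y'(0) = 0: 7·C₂ = 0, so C₂ = 0.
Particular solution: y = 2cos(7x).


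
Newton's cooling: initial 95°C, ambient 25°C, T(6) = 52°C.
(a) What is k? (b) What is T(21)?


Newton's law: T(t) = T_a + (T₀ - T_a)e^(-kt).
(a) Use T(6) = 52: (52 - 25)/(95 - 25) = e^(-k·6), so k = -ln(0.386)/6 ≈ 0.1588.
(b) Apply k to t = 21: T(21) = 25 + (70)e^(-3.334) ≈ 27.5°C.
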